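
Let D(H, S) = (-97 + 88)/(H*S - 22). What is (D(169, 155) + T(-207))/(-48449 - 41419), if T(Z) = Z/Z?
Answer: -6541/588028791 ≈ -1.1124e-5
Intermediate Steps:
T(Z) = 1
D(H, S) = -9/(-22 + H*S)
(D(169, 155) + T(-207))/(-48449 - 41419) = (-9/(-22 + 169*155) + 1)/(-48449 - 41419) = (-9/(-22 + 26195) + 1)/(-89868) = (-9/26173 + 1)*(-1/89868) = (26164/26173)*(-1/89868) = -6541/588028791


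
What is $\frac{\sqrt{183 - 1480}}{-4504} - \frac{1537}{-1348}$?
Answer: $\frac{1537}{1348} - \frac{i \sqrt{1297}}{4504} \approx 1.1402 - 0.007996 i$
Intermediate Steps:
$\frac{\sqrt{183 - 1480}}{-4504} - \frac{1537}{-1348} = \sqrt{-1297} \left(- \frac{1}{4504}\right) - - \frac{1537}{1348} = i \sqrt{1297} \left(- \frac{1}{4504}\right) + \frac{1537}{1348} = - \frac{i \sqrt{1297}}{4504} + \frac{1537}{1348} = \frac{1537}{1348} - \frac{i \sqrt{1297}}{4504}$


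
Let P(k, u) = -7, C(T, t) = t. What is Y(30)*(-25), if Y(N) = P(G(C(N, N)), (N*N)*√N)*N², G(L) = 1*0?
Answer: 157500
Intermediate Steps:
G(L) = 0
Y(N) = -7*N²
Y(30)*(-25) = -7*30²*(-25) = -7*900*(-25) = -6300*(-25) = 157500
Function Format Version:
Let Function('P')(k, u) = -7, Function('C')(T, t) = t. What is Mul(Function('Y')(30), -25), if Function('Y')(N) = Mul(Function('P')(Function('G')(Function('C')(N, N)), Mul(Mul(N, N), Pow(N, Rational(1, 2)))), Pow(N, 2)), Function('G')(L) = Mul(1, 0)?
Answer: 157500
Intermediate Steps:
Function('G')(L) = 0
Function('Y')(N) = Mul(-7, Pow(N, 2))
Mul(Function('Y')(30), -25) = Mul(Mul(-7, Pow(30, 2)), -25) = Mul(Mul(-7, 900), -25) = Mul(-6300, -25) = 157500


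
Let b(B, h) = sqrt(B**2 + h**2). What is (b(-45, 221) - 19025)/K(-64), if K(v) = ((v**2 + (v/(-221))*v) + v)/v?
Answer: 4204525/13859 - 221*sqrt(50866)/13859 ≈ 299.78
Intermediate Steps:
K(v) = (v + 220*v**2/221)/v (K(v) = ((v**2 + (v*(-1/221))*v) + v)/v = ((v**2 + (-v/221)*v) + v)/v = ((v**2 - v**2/221) + v)/v = (220*v**2/221 + v)/v = (v + 220*v**2/221)/v)
(b(-45, 221) - 19025)/K(-64) = (sqrt((-45)**2 + 221**2) - 19025)/(1 + (220/221)*(-64)) = (sqrt(2025 + 48841) - 19025)/(1 - 14080/221) = (sqrt(50866) - 19025)/(-13859/221) = (-19025 + sqrt(50866))*(-221/13859) = 4204525/13859 - 221*sqrt(50866)/13859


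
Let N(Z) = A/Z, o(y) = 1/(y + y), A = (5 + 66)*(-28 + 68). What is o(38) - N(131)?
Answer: -215709/9956 ≈ -21.666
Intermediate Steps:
A = 2840 (A = 71*40 = 2840)
o(y) = 1/(2*y)
N(Z) = 2840/Z
o(38) - N(131) = (½)/38 - 2840/131 = (½)*(1/38) - 2840/131 = 1/76 - 1*2840/131 = 1/76 - 2840/131 = -215709/9956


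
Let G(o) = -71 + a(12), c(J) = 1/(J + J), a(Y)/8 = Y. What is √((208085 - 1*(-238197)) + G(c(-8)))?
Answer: √446307 ≈ 668.06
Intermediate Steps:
a(Y) = 8*Y
c(J) = 1/(2*J)
G(o) = 25 (G(o) = -71 + 8*12 = -71 + 96 = 25)
√((208085 - 1*(-238197)) + G(c(-8))) = √((208085 - 1*(-238197)) + 25) = √((208085 + 238197) + 25) = √(446282 + 25) = √446307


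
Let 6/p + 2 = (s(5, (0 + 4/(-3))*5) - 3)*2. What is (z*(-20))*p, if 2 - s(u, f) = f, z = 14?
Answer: -180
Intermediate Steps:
s(u, f) = 2 - f
p = 9/14 (p = 6/(-2 + ((2 - (0 + 4/(-3))*5) - 3)*2) = 6/(-2 + ((2 - (0 + 4*(-1/3))*5) - 3)*2) = 6/(-2 + ((2 - (0 - 4/3)*5) - 3)*2) = 6/(-2 + ((2 - (-4)*5/3) - 3)*2) = 6/(-2 + ((2 - 1*(-20/3)) - 3)*2) = 6/(-2 + ((2 + 20/3) - 3)*2) = 6/(-2 + (26/3 - 3)*2) = 6/(-2 + (17/3)*2) = 6/(-2 + 34/3) = 6/(28/3) = 6*(3/28) = 9/14 ≈ 0.64286)
(z*(-20))*p = (14*(-20))*(9/14) = -280*9/14 = -180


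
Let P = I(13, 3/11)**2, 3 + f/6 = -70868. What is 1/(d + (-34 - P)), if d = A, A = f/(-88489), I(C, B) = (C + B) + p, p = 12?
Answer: -10707169/7151375276 ≈ -0.0014972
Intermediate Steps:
f = -425226 (f = -18 + 6*(-70868) = -18 - 425208 = -425226)
I(C, B) = 12 + B + C (I(C, B) = (C + B) + 12 = (B + C) + 12 = 12 + B + C)
A = 425226/88489 (A = -425226/(-88489) = -425226*(-1/88489) = 425226/88489 ≈ 4.8054)
d = 425226/88489 ≈ 4.8054
P = 77284/121 (P = (12 + 3/11 + 13)**2 = (278/11)**2 = 77284/121 ≈ 638.71)
1/(d + (-34 - P)) = 1/(425226/88489 + (-34 - 1*77284/121)) = 1/(425226/88489 + (-34 - 77284/121)) = 1/(425226/88489 - 81398/121) = 1/(-7151375276/10707169) = -10707169/7151375276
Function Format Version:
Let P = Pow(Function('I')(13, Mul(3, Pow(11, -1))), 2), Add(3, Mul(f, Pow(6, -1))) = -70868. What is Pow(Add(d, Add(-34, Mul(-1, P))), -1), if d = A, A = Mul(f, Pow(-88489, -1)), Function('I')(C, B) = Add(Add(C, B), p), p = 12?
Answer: Rational(-10707169, 7151375276) ≈ -0.0014972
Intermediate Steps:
f = -425226 (f = Add(-18, Mul(6, -70868)) = Add(-18, -425208) = -425226)
Function('I')(C, B) = Add(12, B, C) (Function('I')(C, B) = Add(Add(C, B), 12) = Add(Add(B, C), 12) = Add(12, B, C))
A = Rational(425226, 88489) (A = Mul(-425226, Pow(-88489, -1)) = Mul(-425226, Rational(-1, 88489)) = Rational(425226, 88489) ≈ 4.8054)
d = Rational(425226, 88489) ≈ 4.8054
P = Rational(77284, 121) (P = Pow(Add(12, Mul(3, Pow(11, -1)), 13), 2) = Pow(Add(12, Mul(3, Rational(1, 11)), 13), 2) = Pow(Add(12, Rational(3, 11), 13), 2) = Pow(Rational(278, 11), 2) = Rational(77284, 121) ≈ 638.71)
Pow(Add(d, Add(-34, Mul(-1, P))), -1) = Pow(Add(Rational(425226, 88489), Add(-34, Mul(-1, Rational(77284, 121)))), -1) = Pow(Add(Rational(425226, 88489), Add(-34, Rational(-77284, 121))), -1) = Pow(Add(Rational(425226, 88489), Rational(-81398, 121)), -1) = Pow(Rational(-7151375276, 10707169), -1) = Rational(-10707169, 7151375276)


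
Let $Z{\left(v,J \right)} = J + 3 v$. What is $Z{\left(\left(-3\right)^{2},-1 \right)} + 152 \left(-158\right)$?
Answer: $-23990$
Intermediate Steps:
$Z{\left(\left(-3\right)^{2},-1 \right)} + 152 \left(-158\right) = \left(-1 + 3 \left(-3\right)^{2}\right) + 152 \left(-158\right) = \left(-1 + 3 \cdot 9\right) - 24016 = \left(-1 + 27\right) - 24016 = 26 - 24016 = -23990$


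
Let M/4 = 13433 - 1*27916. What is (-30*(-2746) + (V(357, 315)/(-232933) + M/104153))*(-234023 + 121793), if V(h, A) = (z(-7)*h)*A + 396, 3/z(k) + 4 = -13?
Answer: -32042989116792025290/3465810107 ≈ -9.2455e+9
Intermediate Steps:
z(k) = -3/17 (z(k) = 3/(-4 - 13) = 3/(-17) = 3*(-1/17) = -3/17)
M = -57932 (M = 4*(13433 - 1*27916) = 4*(13433 - 27916) = 4*(-14483) = -57932)
V(h, A) = 396 - 3*A*h/17 (V(h, A) = (-3*h/17)*A + 396 = -3*A*h/17 + 396 = 396 - 3*A*h/17)
(-30*(-2746) + (V(357, 315)/(-232933) + M/104153))*(-234023 + 121793) = (-30*(-2746) + ((396 - 3/17*315*357)/(-232933) - 57932/104153))*(-234023 + 121793) = (82380 + ((396 - 19845)*(-1/232933) - 57932*1/104153))*(-112230) = (82380 + (-19449*(-1/232933) - 8276/14879))*(-112230) = (82380 + (19449/232933 - 8276/14879))*(-112230) = (82380 - 1638371837/3465810107)*(-112230) = (285511798242823/3465810107)*(-112230) = -32042989116792025290/3465810107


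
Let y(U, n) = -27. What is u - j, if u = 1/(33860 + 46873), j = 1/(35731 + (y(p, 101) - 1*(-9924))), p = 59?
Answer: -2065/216687372 ≈ -9.5299e-6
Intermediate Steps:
j = 1/45628 (j = 1/(35731 + (-27 - 1*(-9924))) = 1/(35731 + (-27 + 9924)) = 1/(35731 + 9897) = 1/45628 ≈ 2.1916e-5)
u = 1/80733 ≈ 1.2387e-5
u - j = 1/80733 - 1*1/45628 = 1/80733 - 1/45628 = -2065/216687372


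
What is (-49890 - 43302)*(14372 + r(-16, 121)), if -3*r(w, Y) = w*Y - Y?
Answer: -1403254072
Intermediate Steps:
r(w, Y) = Y/3 - Y*w/3 (r(w, Y) = -(w*Y - Y)/3 = -(Y*w - Y)/3 = -(-Y + Y*w)/3 = Y/3 - Y*w/3)
(-49890 - 43302)*(14372 + r(-16, 121)) = (-49890 - 43302)*(14372 + (⅓)*121*(1 - 1*(-16))) = -93192*(14372 + (⅓)*121*(1 + 16)) = -93192*(14372 + (⅓)*121*17) = -93192*(14372 + 2057/3) = -93192*45173/3 = -1403254072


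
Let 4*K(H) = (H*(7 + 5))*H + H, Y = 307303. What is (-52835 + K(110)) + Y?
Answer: 581591/2 ≈ 2.9080e+5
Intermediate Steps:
K(H) = 3*H² + H/4 (K(H) = ((H*(7 + 5))*H + H)/4 = ((H*12)*H + H)/4 = ((12*H)*H + H)/4 = (12*H² + H)/4 = (H + 12*H²)/4 = 3*H² + H/4)
(-52835 + K(110)) + Y = (-52835 + (¼)*110*(1 + 12*110)) + 307303 = (-52835 + (¼)*110*(1 + 1320)) + 307303 = (-52835 + (¼)*110*1321) + 307303 = (-52835 + 72655/2) + 307303 = -33015/2 + 307303 = 581591/2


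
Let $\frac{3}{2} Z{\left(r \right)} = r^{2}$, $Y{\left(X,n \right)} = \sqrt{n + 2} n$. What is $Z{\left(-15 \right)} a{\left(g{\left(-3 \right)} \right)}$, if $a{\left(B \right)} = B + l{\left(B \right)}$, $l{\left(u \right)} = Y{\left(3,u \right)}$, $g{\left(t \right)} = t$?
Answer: $-450 - 450 i \approx -450.0 - 450.0 i$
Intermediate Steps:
$Y{\left(X,n \right)} = n \sqrt{2 + n}$ ($Y{\left(X,n \right)} = \sqrt{2 + n} n = n \sqrt{2 + n}$)
$l{\left(u \right)} = u \sqrt{2 + u}$
$Z{\left(r \right)} = \frac{2 r^{2}}{3}$
$a{\left(B \right)} = B + B \sqrt{2 + B}$
$Z{\left(-15 \right)} a{\left(g{\left(-3 \right)} \right)} = \frac{2 \left(-15\right)^{2}}{3} \left(- 3 \left(1 + \sqrt{2 - 3}\right)\right) = \frac{2}{3} \cdot 225 \left(- 3 \left(1 + \sqrt{-1}\right)\right) = 150 \left(- 3 \left(1 + i\right)\right) = 150 \left(-3 - 3 i\right) = -450 - 450 i$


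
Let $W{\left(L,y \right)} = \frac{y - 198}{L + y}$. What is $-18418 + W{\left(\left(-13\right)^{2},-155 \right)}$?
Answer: $- \frac{258205}{14} \approx -18443.0$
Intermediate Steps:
$W{\left(L,y \right)} = \frac{-198 + y}{L + y}$
$-18418 + W{\left(\left(-13\right)^{2},-155 \right)} = -18418 + \frac{-198 - 155}{\left(-13\right)^{2} - 155} = -18418 + \frac{1}{169 - 155} \left(-353\right) = -18418 + \frac{1}{14} \left(-353\right) = -18418 - \frac{353}{14} = - \frac{258205}{14}$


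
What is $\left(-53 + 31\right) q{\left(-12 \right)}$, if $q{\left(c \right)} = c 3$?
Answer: $792$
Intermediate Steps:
$q{\left(c \right)} = 3 c$
$\left(-53 + 31\right) q{\left(-12 \right)} = \left(-53 + 31\right) 3 \left(-12\right) = \left(-22\right) \left(-36\right) = 792$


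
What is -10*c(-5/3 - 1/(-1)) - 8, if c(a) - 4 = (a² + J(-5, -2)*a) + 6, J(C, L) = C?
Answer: -1312/9 ≈ -145.78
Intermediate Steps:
c(a) = 10 + a² - 5*a (c(a) = 4 + ((a² - 5*a) + 6) = 4 + (6 + a² - 5*a) = 10 + a² - 5*a)
-10*c(-5/3 - 1/(-1)) - 8 = -10*(10 + (-5/3 - 1/(-1))² - 5*(-5/3 - 1/(-1))) - 8 = -10*(10 + (-5*⅓ - 1*(-1))² - 5*(-5*⅓ - 1*(-1))) - 8 = -10*(10 + (-5/3 + 1)² - 5*(-5/3 + 1)) - 8 = -10*(10 + (-⅔)² - 5*(-⅔)) - 8 = -10*(10 + 4/9 + 10/3) - 8 = -10*124/9 - 8 = -1240/9 - 8 = -1312/9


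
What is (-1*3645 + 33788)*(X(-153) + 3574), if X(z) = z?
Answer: 103119203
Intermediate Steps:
(-1*3645 + 33788)*(X(-153) + 3574) = (-1*3645 + 33788)*(-153 + 3574) = (-3645 + 33788)*3421 = 30143*3421 = 103119203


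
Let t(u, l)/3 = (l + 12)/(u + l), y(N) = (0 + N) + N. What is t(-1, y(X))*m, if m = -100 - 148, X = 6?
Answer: -17856/11 ≈ -1623.3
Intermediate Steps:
y(N) = 2*N (y(N) = N + N = 2*N)
t(u, l) = 3*(12 + l)/(l + u) (t(u, l) = 3*((l + 12)/(u + l)) = 3*((12 + l)/(l + u)) = 3*(12 + l)/(l + u))
m = -248
t(-1, y(X))*m = (3*(12 + 2*6)/(2*6 - 1))*(-248) = (3*(12 + 12)/(12 - 1))*(-248) = (3*24/11)*(-248) = (3*(1/11)*24)*(-248) = (72/11)*(-248) = -17856/11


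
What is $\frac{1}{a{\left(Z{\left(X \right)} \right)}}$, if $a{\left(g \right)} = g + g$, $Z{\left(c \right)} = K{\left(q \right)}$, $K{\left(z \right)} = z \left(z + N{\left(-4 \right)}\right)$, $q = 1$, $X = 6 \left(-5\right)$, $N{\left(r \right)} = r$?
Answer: $- \frac{1}{6} \approx -0.16667$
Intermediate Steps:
$X = -30$
$K{\left(z \right)} = z \left(-4 + z\right)$ ($K{\left(z \right)} = z \left(z - 4\right) = z \left(-4 + z\right)$)
$Z{\left(c \right)} = -3$ ($Z{\left(c \right)} = 1 \left(-4 + 1\right) = 1 \left(-3\right) = -3$)
$a{\left(g \right)} = 2 g$
$\frac{1}{a{\left(Z{\left(X \right)} \right)}} = \frac{1}{2 \left(-3\right)} = \frac{1}{-6} = - \frac{1}{6}$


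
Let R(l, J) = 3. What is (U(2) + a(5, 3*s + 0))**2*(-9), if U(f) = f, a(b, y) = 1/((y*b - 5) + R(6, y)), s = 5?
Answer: -194481/5329 ≈ -36.495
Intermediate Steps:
a(b, y) = 1/(-2 + b*y) (a(b, y) = 1/((y*b - 5) + 3) = 1/((b*y - 5) + 3) = 1/((-5 + b*y) + 3) = 1/(-2 + b*y))
(U(2) + a(5, 3*s + 0))**2*(-9) = (2 + 1/(-2 + 5*(3*5 + 0)))**2*(-9) = (2 + 1/(-2 + 5*(15 + 0)))**2*(-9) = (2 + 1/(-2 + 5*15))**2*(-9) = (2 + 1/(-2 + 75))**2*(-9) = (2 + 1/73)**2*(-9) = (147/73)**2*(-9) = (21609/5329)*(-9) = -194481/5329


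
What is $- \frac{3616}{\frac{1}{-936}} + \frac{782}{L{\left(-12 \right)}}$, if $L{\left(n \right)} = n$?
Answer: $\frac{20307065}{6} \approx 3.3845 \cdot 10^{6}$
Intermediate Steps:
$- \frac{3616}{\frac{1}{-936}} + \frac{782}{L{\left(-12 \right)}} = - \frac{3616}{\frac{1}{-936}} + \frac{782}{-12} = - \frac{3616}{- \frac{1}{936}} + 782 \left(- \frac{1}{12}\right) = \left(-3616\right) \left(-936\right) - \frac{391}{6} = 3384576 - \frac{391}{6} = \frac{20307065}{6}$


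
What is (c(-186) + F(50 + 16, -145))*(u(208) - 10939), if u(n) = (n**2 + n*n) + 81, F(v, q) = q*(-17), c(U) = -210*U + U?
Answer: 3128122130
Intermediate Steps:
c(U) = -209*U
F(v, q) = -17*q
u(n) = 81 + 2*n**2 (u(n) = (n**2 + n**2) + 81 = 2*n**2 + 81 = 81 + 2*n**2)
(c(-186) + F(50 + 16, -145))*(u(208) - 10939) = (-209*(-186) - 17*(-145))*((81 + 2*208**2) - 10939) = (38874 + 2465)*((81 + 2*43264) - 10939) = 41339*((81 + 86528) - 10939) = 41339*(86609 - 10939) = 41339*75670 = 3128122130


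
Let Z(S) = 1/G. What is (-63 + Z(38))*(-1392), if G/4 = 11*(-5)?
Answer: 4823628/55 ≈ 87702.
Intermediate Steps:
G = -220 (G = 4*(11*(-5)) = 4*(-55) = -220)
Z(S) = -1/220 (Z(S) = 1/(-220) = -1/220)
(-63 + Z(38))*(-1392) = (-63 - 1/220)*(-1392) = -13861/220*(-1392) = 4823628/55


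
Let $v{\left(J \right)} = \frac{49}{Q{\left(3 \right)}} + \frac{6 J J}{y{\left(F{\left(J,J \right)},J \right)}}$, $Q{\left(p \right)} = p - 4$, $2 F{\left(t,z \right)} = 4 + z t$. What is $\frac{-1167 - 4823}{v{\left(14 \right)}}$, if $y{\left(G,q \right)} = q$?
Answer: $- \frac{1198}{7} \approx -171.14$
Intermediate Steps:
$F{\left(t,z \right)} = 2 + \frac{t z}{2}$ ($F{\left(t,z \right)} = \frac{4 + z t}{2} = \frac{4 + t z}{2} = 2 + \frac{t z}{2}$)
$Q{\left(p \right)} = -4 + p$ ($Q{\left(p \right)} = p - 4 = -4 + p$)
$v{\left(J \right)} = -49 + 6 J$ ($v{\left(J \right)} = \frac{49}{-4 + 3} + \frac{6 J J}{J} = \frac{49}{-1} + \frac{6 J^{2}}{J} = 49 \left(-1\right) + 6 J = -49 + 6 J$)
$\frac{-1167 - 4823}{v{\left(14 \right)}} = \frac{-1167 - 4823}{-49 + 6 \cdot 14} = \frac{-1167 - 4823}{-49 + 84} = - \frac{5990}{35} = \left(-5990\right) \frac{1}{35} = - \frac{1198}{7}$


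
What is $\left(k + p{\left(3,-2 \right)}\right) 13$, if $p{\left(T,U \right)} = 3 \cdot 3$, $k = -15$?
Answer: $-78$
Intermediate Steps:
$p{\left(T,U \right)} = 9$
$\left(k + p{\left(3,-2 \right)}\right) 13 = \left(-15 + 9\right) 13 = \left(-6\right) 13 = -78$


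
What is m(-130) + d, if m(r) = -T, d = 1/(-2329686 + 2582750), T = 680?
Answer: -172083519/253064 ≈ -680.00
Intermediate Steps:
d = 1/253064 ≈ 3.9516e-6
m(r) = -680 (m(r) = -1*680 = -680)
m(-130) + d = -680 + 1/253064 = -172083519/253064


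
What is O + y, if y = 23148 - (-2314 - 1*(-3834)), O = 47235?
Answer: 68863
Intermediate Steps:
y = 21628 (y = 23148 - (-2314 + 3834) = 23148 - 1*1520 = 23148 - 1520 = 21628)
O + y = 47235 + 21628 = 68863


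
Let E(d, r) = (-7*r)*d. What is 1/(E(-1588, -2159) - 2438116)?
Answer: -1/26437560 ≈ -3.7825e-8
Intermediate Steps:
E(d, r) = -7*d*r
1/(E(-1588, -2159) - 2438116) = 1/(-7*(-1588)*(-2159) - 2438116) = 1/(-23999444 - 2438116) = 1/(-26437560) = -1/26437560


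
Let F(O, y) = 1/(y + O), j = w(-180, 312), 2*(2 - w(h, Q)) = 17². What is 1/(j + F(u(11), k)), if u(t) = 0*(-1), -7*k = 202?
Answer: -101/14396 ≈ -0.0070158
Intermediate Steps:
w(h, Q) = -285/2 (w(h, Q) = 2 - ½*17² = 2 - ½*289 = 2 - 289/2 = -285/2)
k = -202/7 (k = -⅐*202 = -202/7 ≈ -28.857)
u(t) = 0
j = -285/2 ≈ -142.50
F(O, y) = 1/(O + y)
1/(j + F(u(11), k)) = 1/(-285/2 + 1/(0 - 202/7)) = 1/(-285/2 + 1/(-202/7)) = 1/(-285/2 - 7/202) = 1/(-14396/101) = -101/14396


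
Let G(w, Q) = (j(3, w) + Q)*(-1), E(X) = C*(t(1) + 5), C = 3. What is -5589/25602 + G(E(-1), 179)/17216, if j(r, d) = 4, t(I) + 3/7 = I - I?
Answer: -16817565/73460672 ≈ -0.22893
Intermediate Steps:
t(I) = -3/7 (t(I) = -3/7 + (I - I) = -3/7 + 0 = -3/7)
E(X) = 96/7 (E(X) = 3*(-3/7 + 5) = 3*(32/7) = 96/7)
G(w, Q) = -4 - Q (G(w, Q) = (4 + Q)*(-1) = -4 - Q)
-5589/25602 + G(E(-1), 179)/17216 = -5589/25602 + (-4 - 1*179)/17216 = -5589*1/25602 + (-4 - 179)*(1/17216) = -1863/8534 - 183*1/17216 = -1863/8534 - 183/17216 = -16817565/73460672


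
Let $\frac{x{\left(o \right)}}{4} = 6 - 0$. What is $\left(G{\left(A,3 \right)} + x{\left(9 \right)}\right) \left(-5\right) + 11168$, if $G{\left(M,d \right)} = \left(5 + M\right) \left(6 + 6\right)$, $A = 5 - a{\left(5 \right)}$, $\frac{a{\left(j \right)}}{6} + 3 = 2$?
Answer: $10088$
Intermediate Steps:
$a{\left(j \right)} = -6$ ($a{\left(j \right)} = -18 + 6 \cdot 2 = -18 + 12 = -6$)
$x{\left(o \right)} = 24$ ($x{\left(o \right)} = 4 \left(6 - 0\right) = 4 \left(6 + 0\right) = 4 \cdot 6 = 24$)
$A = 11$ ($A = 5 - -6 = 5 + 6 = 11$)
$G{\left(M,d \right)} = 60 + 12 M$ ($G{\left(M,d \right)} = \left(5 + M\right) 12 = 60 + 12 M$)
$\left(G{\left(A,3 \right)} + x{\left(9 \right)}\right) \left(-5\right) + 11168 = \left(\left(60 + 12 \cdot 11\right) + 24\right) \left(-5\right) + 11168 = \left(\left(60 + 132\right) + 24\right) \left(-5\right) + 11168 = \left(192 + 24\right) \left(-5\right) + 11168 = 216 \left(-5\right) + 11168 = -1080 + 11168 = 10088$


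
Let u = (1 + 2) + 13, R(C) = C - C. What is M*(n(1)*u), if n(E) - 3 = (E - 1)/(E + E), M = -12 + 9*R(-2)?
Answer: -576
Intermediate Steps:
R(C) = 0
M = -12 (M = -12 + 9*0 = -12 + 0 = -12)
u = 16 (u = 3 + 13 = 16)
n(E) = 3 + (-1 + E)/(2*E) (n(E) = 3 + (E - 1)/(E + E) = 3 + (-1 + E)/((2*E)) = 3 + (-1 + E)*(1/(2*E)) = 3 + (-1 + E)/(2*E))
M*(n(1)*u) = -12*(½)*(-1 + 7*1)/1*16 = -12*(½)*1*(-1 + 7)*16 = -12*(½)*1*6*16 = -36*16 = -12*48 = -576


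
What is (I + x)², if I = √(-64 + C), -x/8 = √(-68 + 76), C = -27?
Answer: 421 - 32*I*√182 ≈ 421.0 - 431.7*I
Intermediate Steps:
x = -16*√2 (x = -8*√(-68 + 76) = -16*√2 ≈ -22.627)
I = I*√91 (I = √(-64 - 27) = √(-91) = I*√91 ≈ 9.5394*I)
(I + x)² = (I*√91 - 16*√2)² = (-16*√2 + I*√91)²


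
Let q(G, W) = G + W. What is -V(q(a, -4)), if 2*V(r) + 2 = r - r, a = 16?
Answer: 1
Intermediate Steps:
V(r) = -1 (V(r) = -1 + (r - r)/2 = -1 + (1/2)*0 = -1 + 0 = -1)
-V(q(a, -4)) = -1*(-1) = 1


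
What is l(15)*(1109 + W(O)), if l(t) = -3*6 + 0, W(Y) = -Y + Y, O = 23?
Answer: -19962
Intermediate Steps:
W(Y) = 0
l(t) = -18 (l(t) = -18 + 0 = -18)
l(15)*(1109 + W(O)) = -18*(1109 + 0) = -18*1109 = -19962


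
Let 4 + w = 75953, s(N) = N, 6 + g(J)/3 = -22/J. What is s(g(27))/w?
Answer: -184/683541 ≈ -0.00026919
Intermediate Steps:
g(J) = -18 - 66/J (g(J) = -18 + 3*(-22/J) = -18 - 66/J)
w = 75949 (w = -4 + 75953 = 75949)
s(g(27))/w = (-18 - 66/27)/75949 = (-18 - 66*1/27)*(1/75949) = (-18 - 22/9)*(1/75949) = -184/9*1/75949 = -184/683541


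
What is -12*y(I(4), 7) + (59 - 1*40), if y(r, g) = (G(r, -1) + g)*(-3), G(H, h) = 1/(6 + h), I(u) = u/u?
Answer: 1391/5 ≈ 278.20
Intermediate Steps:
I(u) = 1
y(r, g) = -⅗ - 3*g (y(r, g) = (1/(6 - 1) + g)*(-3) = (1/5 + g)*(-3) = (⅕ + g)*(-3) = -⅗ - 3*g)
-12*y(I(4), 7) + (59 - 1*40) = -12*(-⅗ - 3*7) + (59 - 1*40) = -12*(-⅗ - 21) + (59 - 40) = -12*(-108/5) + 19 = 1296/5 + 19 = 1391/5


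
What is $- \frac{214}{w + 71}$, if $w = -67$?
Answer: $- \frac{107}{2} \approx -53.5$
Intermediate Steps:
$- \frac{214}{w + 71} = - \frac{214}{-67 + 71} = - \frac{214}{4} = \left(-214\right) \frac{1}{4} = - \frac{107}{2}$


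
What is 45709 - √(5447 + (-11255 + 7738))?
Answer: 45709 - √1930 ≈ 45665.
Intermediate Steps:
45709 - √(5447 + (-11255 + 7738)) = 45709 - √(5447 - 3517) = 45709 - √1930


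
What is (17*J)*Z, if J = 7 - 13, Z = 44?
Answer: -4488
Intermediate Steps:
J = -6
(17*J)*Z = (17*(-6))*44 = -102*44 = -4488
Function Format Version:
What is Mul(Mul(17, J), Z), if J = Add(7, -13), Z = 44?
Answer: -4488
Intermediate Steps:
J = -6
Mul(Mul(17, J), Z) = Mul(Mul(17, -6), 44) = Mul(-102, 44) = -4488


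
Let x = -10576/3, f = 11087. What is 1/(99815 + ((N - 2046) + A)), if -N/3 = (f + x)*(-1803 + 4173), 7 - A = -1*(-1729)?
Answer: -1/53667403 ≈ -1.8633e-8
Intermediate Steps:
A = -1722 (A = 7 - (-1)*(-1729) = 7 - 1*1729 = 7 - 1729 = -1722)
x = -10576/3 (x = -10576*⅓ = -10576/3 ≈ -3525.3)
N = -53763450 (N = -3*(11087 - 10576/3)*(-1803 + 4173) = -22685*2370 = -3*17921150 = -53763450)
1/(99815 + ((N - 2046) + A)) = 1/(99815 + ((-53763450 - 2046) - 1722)) = 1/(99815 + (-53765496 - 1722)) = 1/(99815 - 53767218) = 1/(-53667403) = -1/53667403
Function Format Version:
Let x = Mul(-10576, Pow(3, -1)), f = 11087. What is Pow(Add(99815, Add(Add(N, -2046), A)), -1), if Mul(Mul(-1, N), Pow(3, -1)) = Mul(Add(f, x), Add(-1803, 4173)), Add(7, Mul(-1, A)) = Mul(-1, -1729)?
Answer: Rational(-1, 53667403) ≈ -1.8633e-8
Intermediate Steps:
A = -1722 (A = Add(7, Mul(-1, Mul(-1, -1729))) = Add(7, Mul(-1, 1729)) = Add(7, -1729) = -1722)
x = Rational(-10576, 3) (x = Mul(-10576, Rational(1, 3)) = Rational(-10576, 3) ≈ -3525.3)
N = -53763450 (N = Mul(-3, Mul(Add(11087, Rational(-10576, 3)), Add(-1803, 4173))) = Mul(-3, Mul(Rational(22685, 3), 2370)) = Mul(-3, 17921150) = -53763450)
Pow(Add(99815, Add(Add(N, -2046), A)), -1) = Pow(Add(99815, Add(Add(-53763450, -2046), -1722)), -1) = Pow(Add(99815, Add(-53765496, -1722)), -1) = Pow(Add(99815, -53767218), -1) = Pow(-53667403, -1) = Rational(-1, 53667403)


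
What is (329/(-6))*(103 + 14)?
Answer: -12831/2 ≈ -6415.5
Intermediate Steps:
(329/(-6))*(103 + 14) = (329*(-⅙))*117 = -329/6*117 = -12831/2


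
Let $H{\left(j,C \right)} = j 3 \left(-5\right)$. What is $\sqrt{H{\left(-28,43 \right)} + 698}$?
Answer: $\sqrt{1118} \approx 33.437$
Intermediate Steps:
$H{\left(j,C \right)} = - 15 j$ ($H{\left(j,C \right)} = 3 j \left(-5\right) = - 15 j$)
$\sqrt{H{\left(-28,43 \right)} + 698} = \sqrt{\left(-15\right) \left(-28\right) + 698} = \sqrt{420 + 698} = \sqrt{1118}$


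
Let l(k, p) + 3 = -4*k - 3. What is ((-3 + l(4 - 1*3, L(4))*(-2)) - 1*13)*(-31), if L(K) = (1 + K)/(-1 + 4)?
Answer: -124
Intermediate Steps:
L(K) = ⅓ + K/3 (L(K) = (1 + K)/3 = (1 + K)*(⅓) = ⅓ + K/3)
l(k, p) = -6 - 4*k (l(k, p) = -3 + (-4*k - 3) = -3 + (-3 - 4*k) = -6 - 4*k)
((-3 + l(4 - 1*3, L(4))*(-2)) - 1*13)*(-31) = ((-3 + (-6 - 4*(4 - 1*3))*(-2)) - 1*13)*(-31) = ((-3 + (-6 - 4*(4 - 3))*(-2)) - 13)*(-31) = ((-3 + (-6 - 4*1)*(-2)) - 13)*(-31) = ((-3 + (-6 - 4)*(-2)) - 13)*(-31) = ((-3 - 10*(-2)) - 13)*(-31) = ((-3 + 20) - 13)*(-31) = (17 - 13)*(-31) = 4*(-31) = -124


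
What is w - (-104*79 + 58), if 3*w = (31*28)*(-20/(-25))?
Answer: 125842/15 ≈ 8389.5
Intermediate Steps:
w = 3472/15 (w = ((31*28)*(-20/(-25)))/3 = (868*(-20*(-1/25)))/3 = (868*(⅘))/3 = (⅓)*(3472/5) = 3472/15 ≈ 231.47)
w - (-104*79 + 58) = 3472/15 - (-104*79 + 58) = 3472/15 - (-8216 + 58) = 3472/15 - 1*(-8158) = 3472/15 + 8158 = 125842/15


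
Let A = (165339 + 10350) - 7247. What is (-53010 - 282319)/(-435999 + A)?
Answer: 335329/267557 ≈ 1.2533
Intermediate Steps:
A = 168442 (A = 175689 - 7247 = 168442)
(-53010 - 282319)/(-435999 + A) = (-53010 - 282319)/(-435999 + 168442) = -335329/(-267557) = -335329*(-1/267557) = 335329/267557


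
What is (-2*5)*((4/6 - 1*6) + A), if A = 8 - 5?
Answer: 70/3 ≈ 23.333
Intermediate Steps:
A = 3
(-2*5)*((4/6 - 1*6) + A) = (-2*5)*((4/6 - 1*6) + 3) = -10*((4*(⅙) - 6) + 3) = -10*((⅔ - 6) + 3) = -10*(-16/3 + 3) = -10*(-7/3) = 70/3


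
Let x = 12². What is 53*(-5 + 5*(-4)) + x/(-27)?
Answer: -3991/3 ≈ -1330.3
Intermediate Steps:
x = 144
53*(-5 + 5*(-4)) + x/(-27) = 53*(-5 + 5*(-4)) + 144/(-27) = 53*(-5 - 20) + 144*(-1/27) = 53*(-25) - 16/3 = -1325 - 16/3 = -3991/3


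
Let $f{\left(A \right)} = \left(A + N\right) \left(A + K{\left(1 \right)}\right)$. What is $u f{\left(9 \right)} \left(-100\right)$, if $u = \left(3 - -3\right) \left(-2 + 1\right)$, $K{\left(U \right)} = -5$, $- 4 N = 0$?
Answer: $21600$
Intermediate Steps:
$N = 0$ ($N = \left(- \frac{1}{4}\right) 0 = 0$)
$f{\left(A \right)} = A \left(-5 + A\right)$ ($f{\left(A \right)} = \left(A + 0\right) \left(A - 5\right) = A \left(-5 + A\right)$)
$u = -6$ ($u = \left(3 + 3\right) \left(-1\right) = 6 \left(-1\right) = -6$)
$u f{\left(9 \right)} \left(-100\right) = - 6 \cdot 9 \left(-5 + 9\right) \left(-100\right) = - 6 \cdot 9 \cdot 4 \left(-100\right) = \left(-6\right) 36 \left(-100\right) = \left(-216\right) \left(-100\right) = 21600$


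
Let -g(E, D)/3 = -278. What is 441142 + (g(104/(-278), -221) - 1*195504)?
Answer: 246472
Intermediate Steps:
g(E, D) = 834 (g(E, D) = -3*(-278) = 834)
441142 + (g(104/(-278), -221) - 1*195504) = 441142 + (834 - 1*195504) = 441142 + (834 - 195504) = 441142 - 194670 = 246472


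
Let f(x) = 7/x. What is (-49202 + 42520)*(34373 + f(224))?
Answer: -3674889517/16 ≈ -2.2968e+8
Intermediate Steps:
(-49202 + 42520)*(34373 + f(224)) = (-49202 + 42520)*(34373 + 7/224) = -6682*(34373 + 7*(1/224)) = -6682*(34373 + 1/32) = -6682*1099937/32 = -3674889517/16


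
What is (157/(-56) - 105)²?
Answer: 36445369/3136 ≈ 11622.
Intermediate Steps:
(157/(-56) - 105)² = (157*(-1/56) - 105)² = (-157/56 - 105)² = (-6037/56)² = 36445369/3136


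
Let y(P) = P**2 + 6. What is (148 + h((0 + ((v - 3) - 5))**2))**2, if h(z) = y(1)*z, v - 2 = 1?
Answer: 104329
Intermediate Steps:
v = 3 (v = 2 + 1 = 3)
y(P) = 6 + P**2
h(z) = 7*z (h(z) = (6 + 1**2)*z = (6 + 1)*z = 7*z)
(148 + h((0 + ((v - 3) - 5))**2))**2 = (148 + 7*(0 + ((3 - 3) - 5))**2)**2 = (148 + 7*(0 + (0 - 5))**2)**2 = (148 + 7*(0 - 5)**2)**2 = (148 + 7*(-5)**2)**2 = (148 + 7*25)**2 = (148 + 175)**2 = 323**2 = 104329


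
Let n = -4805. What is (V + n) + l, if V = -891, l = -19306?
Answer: -25002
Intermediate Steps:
(V + n) + l = (-891 - 4805) - 19306 = -5696 - 19306 = -25002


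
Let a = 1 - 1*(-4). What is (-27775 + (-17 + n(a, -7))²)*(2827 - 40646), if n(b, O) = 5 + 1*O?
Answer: 1036770066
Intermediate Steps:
a = 5 (a = 1 + 4 = 5)
n(b, O) = 5 + O
(-27775 + (-17 + n(a, -7))²)*(2827 - 40646) = (-27775 + (-17 + (5 - 7))²)*(2827 - 40646) = (-27775 + (-17 - 2)²)*(-37819) = (-27775 + (-19)²)*(-37819) = (-27775 + 361)*(-37819) = -27414*(-37819) = 1036770066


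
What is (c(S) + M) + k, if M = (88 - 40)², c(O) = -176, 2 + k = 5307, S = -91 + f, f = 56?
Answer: 7433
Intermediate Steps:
S = -35 (S = -91 + 56 = -35)
k = 5305 (k = -2 + 5307 = 5305)
M = 2304 (M = 48² = 2304)
(c(S) + M) + k = (-176 + 2304) + 5305 = 2128 + 5305 = 7433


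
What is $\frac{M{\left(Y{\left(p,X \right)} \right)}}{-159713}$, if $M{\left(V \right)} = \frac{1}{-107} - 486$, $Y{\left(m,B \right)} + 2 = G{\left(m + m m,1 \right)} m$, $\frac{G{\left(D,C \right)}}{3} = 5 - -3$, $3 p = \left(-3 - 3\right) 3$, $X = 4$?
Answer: $\frac{52003}{17089291} \approx 0.003043$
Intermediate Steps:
$p = -6$ ($p = \frac{\left(-3 - 3\right) 3}{3} = \frac{\left(-6\right) 3}{3} = \frac{1}{3} \left(-18\right) = -6$)
$G{\left(D,C \right)} = 24$ ($G{\left(D,C \right)} = 3 \left(5 - -3\right) = 3 \left(5 + 3\right) = 3 \cdot 8 = 24$)
$Y{\left(m,B \right)} = -2 + 24 m$
$M{\left(V \right)} = - \frac{52003}{107}$ ($M{\left(V \right)} = - \frac{1}{107} - 486 = - \frac{52003}{107}$)
$\frac{M{\left(Y{\left(p,X \right)} \right)}}{-159713} = - \frac{52003}{107 \left(-159713\right)} = \left(- \frac{52003}{107}\right) \left(- \frac{1}{159713}\right) = \frac{52003}{17089291}$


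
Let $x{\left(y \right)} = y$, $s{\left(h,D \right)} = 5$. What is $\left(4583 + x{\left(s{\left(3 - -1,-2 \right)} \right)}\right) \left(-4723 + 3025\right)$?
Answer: $-7790424$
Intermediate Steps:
$\left(4583 + x{\left(s{\left(3 - -1,-2 \right)} \right)}\right) \left(-4723 + 3025\right) = \left(4583 + 5\right) \left(-4723 + 3025\right) = 4588 \left(-1698\right) = -7790424$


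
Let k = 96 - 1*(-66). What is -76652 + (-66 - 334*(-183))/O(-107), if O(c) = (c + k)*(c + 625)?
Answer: -1091877212/14245 ≈ -76650.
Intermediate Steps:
k = 162 (k = 96 + 66 = 162)
O(c) = (162 + c)*(625 + c) (O(c) = (c + 162)*(c + 625) = (162 + c)*(625 + c))
-76652 + (-66 - 334*(-183))/O(-107) = -76652 + (-66 - 334*(-183))/(101250 + (-107)² + 787*(-107)) = -76652 + (-66 + 61122)/(101250 + 11449 - 84209) = -76652 + 61056/28490 = -76652 + 61056*(1/28490) = -76652 + 30528/14245 = -1091877212/14245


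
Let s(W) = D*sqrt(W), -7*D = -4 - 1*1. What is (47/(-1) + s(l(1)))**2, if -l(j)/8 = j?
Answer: 108041/49 - 940*I*sqrt(2)/7 ≈ 2204.9 - 189.91*I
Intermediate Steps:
D = 5/7 (D = -(-4 - 1*1)/7 = -(-4 - 1)/7 = -1/7*(-5) = 5/7 ≈ 0.71429)
l(j) = -8*j
s(W) = 5*sqrt(W)/7
(47/(-1) + s(l(1)))**2 = (47/(-1) + 5*sqrt(-8*1)/7)**2 = (47*(-1) + 5*sqrt(-8)/7)**2 = (-47 + 5*(2*I*sqrt(2))/7)**2 = (-47 + 10*I*sqrt(2)/7)**2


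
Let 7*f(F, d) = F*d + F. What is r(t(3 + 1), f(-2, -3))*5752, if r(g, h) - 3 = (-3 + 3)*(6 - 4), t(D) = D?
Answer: 17256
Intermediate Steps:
f(F, d) = F/7 + F*d/7 (f(F, d) = (F*d + F)/7 = (F + F*d)/7 = F/7 + F*d/7)
r(g, h) = 3 (r(g, h) = 3 + (-3 + 3)*(6 - 4) = 3 + 0*2 = 3 + 0 = 3)
r(t(3 + 1), f(-2, -3))*5752 = 3*5752 = 17256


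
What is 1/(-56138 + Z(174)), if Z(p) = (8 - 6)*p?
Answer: -1/55790 ≈ -1.7924e-5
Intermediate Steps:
Z(p) = 2*p
1/(-56138 + Z(174)) = 1/(-56138 + 2*174) = 1/(-56138 + 348) = 1/(-55790) = -1/55790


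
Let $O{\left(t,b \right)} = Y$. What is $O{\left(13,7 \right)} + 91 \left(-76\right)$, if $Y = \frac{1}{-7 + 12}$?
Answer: $- \frac{34579}{5} \approx -6915.8$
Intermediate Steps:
$Y = \frac{1}{5} \approx 0.2$
$O{\left(t,b \right)} = \frac{1}{5}$
$O{\left(13,7 \right)} + 91 \left(-76\right) = \frac{1}{5} + 91 \left(-76\right) = \frac{1}{5} - 6916 = - \frac{34579}{5}$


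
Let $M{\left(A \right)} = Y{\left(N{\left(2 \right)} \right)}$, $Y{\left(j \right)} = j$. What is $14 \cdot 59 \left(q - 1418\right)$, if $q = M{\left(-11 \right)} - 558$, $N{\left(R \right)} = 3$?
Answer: $-1629698$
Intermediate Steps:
$M{\left(A \right)} = 3$
$q = -555$ ($q = 3 - 558 = -555$)
$14 \cdot 59 \left(q - 1418\right) = 14 \cdot 59 \left(-555 - 1418\right) = 826 \left(-1973\right) = -1629698$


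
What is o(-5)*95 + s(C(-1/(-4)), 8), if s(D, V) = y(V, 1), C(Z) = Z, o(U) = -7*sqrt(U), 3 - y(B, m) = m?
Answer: 2 - 665*I*sqrt(5) ≈ 2.0 - 1487.0*I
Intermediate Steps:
y(B, m) = 3 - m
s(D, V) = 2 (s(D, V) = 3 - 1*1 = 3 - 1 = 2)
o(-5)*95 + s(C(-1/(-4)), 8) = -7*I*sqrt(5)*95 + 2 = -665*I*sqrt(5) + 2 = 2 - 665*I*sqrt(5)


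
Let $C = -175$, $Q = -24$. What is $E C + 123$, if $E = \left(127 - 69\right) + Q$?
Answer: $-5827$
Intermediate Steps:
$E = 34$ ($E = \left(127 - 69\right) - 24 = 58 - 24 = 34$)
$E C + 123 = 34 \left(-175\right) + 123 = -5950 + 123 = -5827$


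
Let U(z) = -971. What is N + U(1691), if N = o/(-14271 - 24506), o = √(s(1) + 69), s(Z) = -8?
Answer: -971 - √61/38777 ≈ -971.00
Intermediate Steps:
o = √61 (o = √(-8 + 69) = √61 ≈ 7.8102)
N = -√61/38777 (N = √61/(-14271 - 24506) = √61/(-38777) = -√61/38777 ≈ -0.00020141)
N + U(1691) = -√61/38777 - 971 = -971 - √61/38777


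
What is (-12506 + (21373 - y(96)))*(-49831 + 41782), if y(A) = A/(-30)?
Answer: -356981199/5 ≈ -7.1396e+7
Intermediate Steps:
y(A) = -A/30 (y(A) = A*(-1/30) = -A/30)
(-12506 + (21373 - y(96)))*(-49831 + 41782) = (-12506 + (21373 - (-1)*96/30))*(-49831 + 41782) = (-12506 + (21373 - 1*(-16/5)))*(-8049) = (-12506 + (21373 + 16/5))*(-8049) = (-12506 + 106881/5)*(-8049) = (44351/5)*(-8049) = -356981199/5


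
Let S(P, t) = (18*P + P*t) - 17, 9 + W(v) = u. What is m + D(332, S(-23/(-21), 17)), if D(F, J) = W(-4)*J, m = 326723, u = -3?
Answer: 326467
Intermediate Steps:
W(v) = -12 (W(v) = -9 - 3 = -12)
S(P, t) = -17 + 18*P + P*t
D(F, J) = -12*J
m + D(332, S(-23/(-21), 17)) = 326723 - 12*(-17 + 18*(-23/(-21)) - 23/(-21)*17) = 326723 - 12*(-17 + 18*(-23*(-1/21)) - 23*(-1/21)*17) = 326723 - 12*(-17 + 18*(23/21) + (23/21)*17) = 326723 - 12*(-17 + 138/7 + 391/21) = 326723 - 12*64/3 = 326723 - 256 = 326467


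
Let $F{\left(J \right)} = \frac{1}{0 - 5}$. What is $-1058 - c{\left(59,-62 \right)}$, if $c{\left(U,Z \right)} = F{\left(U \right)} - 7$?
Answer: $- \frac{5254}{5} \approx -1050.8$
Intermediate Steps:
$F{\left(J \right)} = - \frac{1}{5}$ ($F{\left(J \right)} = \frac{1}{-5} = - \frac{1}{5}$)
$c{\left(U,Z \right)} = - \frac{36}{5}$ ($c{\left(U,Z \right)} = - \frac{1}{5} - 7 = - \frac{36}{5}$)
$-1058 - c{\left(59,-62 \right)} = -1058 - - \frac{36}{5} = -1058 + \frac{36}{5} = - \frac{5254}{5}$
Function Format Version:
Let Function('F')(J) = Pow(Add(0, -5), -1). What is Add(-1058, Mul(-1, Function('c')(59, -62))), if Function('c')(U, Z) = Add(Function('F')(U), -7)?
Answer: Rational(-5254, 5) ≈ -1050.8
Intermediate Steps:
Function('F')(J) = Rational(-1, 5) (Function('F')(J) = Pow(-5, -1) = Rational(-1, 5))
Function('c')(U, Z) = Rational(-36, 5) (Function('c')(U, Z) = Add(Rational(-1, 5), -7) = Rational(-36, 5))
Add(-1058, Mul(-1, Function('c')(59, -62))) = Add(-1058, Mul(-1, Rational(-36, 5))) = Add(-1058, Rational(36, 5)) = Rational(-5254, 5)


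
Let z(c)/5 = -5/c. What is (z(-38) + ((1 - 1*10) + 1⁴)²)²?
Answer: 6036849/1444 ≈ 4180.6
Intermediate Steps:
z(c) = -25/c (z(c) = 5*(-5/c) = -25/c)
(z(-38) + ((1 - 1*10) + 1⁴)²)² = (-25/(-38) + ((1 - 1*10) + 1⁴)²)² = (-25*(-1/38) + ((1 - 10) + 1)²)² = (25/38 + (-9 + 1)²)² = (25/38 + (-8)²)² = (25/38 + 64)² = (2457/38)² = 6036849/1444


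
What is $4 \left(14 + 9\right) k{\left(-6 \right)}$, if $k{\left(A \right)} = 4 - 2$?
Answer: $184$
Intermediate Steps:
$k{\left(A \right)} = 2$
$4 \left(14 + 9\right) k{\left(-6 \right)} = 4 \left(14 + 9\right) 2 = 4 \cdot 23 \cdot 2 = 92 \cdot 2 = 184$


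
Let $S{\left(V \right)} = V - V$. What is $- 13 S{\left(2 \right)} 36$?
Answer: $0$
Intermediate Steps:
$S{\left(V \right)} = 0$
$- 13 S{\left(2 \right)} 36 = \left(-13\right) 0 \cdot 36 = 0 \cdot 36 = 0$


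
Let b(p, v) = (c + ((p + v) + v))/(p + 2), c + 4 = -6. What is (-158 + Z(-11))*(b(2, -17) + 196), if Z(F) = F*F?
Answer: -13727/2 ≈ -6863.5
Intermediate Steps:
c = -10 (c = -4 - 6 = -10)
b(p, v) = (-10 + p + 2*v)/(2 + p) (b(p, v) = (-10 + ((p + v) + v))/(p + 2) = (-10 + (p + 2*v))/(2 + p) = (-10 + p + 2*v)/(2 + p))
Z(F) = F²
(-158 + Z(-11))*(b(2, -17) + 196) = (-158 + (-11)²)*((-10 + 2 + 2*(-17))/(2 + 2) + 196) = (-158 + 121)*((-10 + 2 - 34)/4 + 196) = -37*((¼)*(-42) + 196) = -37*(-21/2 + 196) = -37*371/2 = -13727/2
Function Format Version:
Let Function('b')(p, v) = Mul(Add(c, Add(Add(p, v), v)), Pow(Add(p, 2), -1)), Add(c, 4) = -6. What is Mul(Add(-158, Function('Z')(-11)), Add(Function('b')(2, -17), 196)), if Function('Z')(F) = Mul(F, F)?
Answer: Rational(-13727, 2) ≈ -6863.5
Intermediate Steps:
c = -10 (c = Add(-4, -6) = -10)
Function('b')(p, v) = Mul(Pow(Add(2, p), -1), Add(-10, p, Mul(2, v))) (Function('b')(p, v) = Mul(Add(-10, Add(Add(p, v), v)), Pow(Add(p, 2), -1)) = Mul(Add(-10, Add(p, Mul(2, v))), Pow(Add(2, p), -1)) = Mul(Add(-10, p, Mul(2, v)), Pow(Add(2, p), -1)) = Mul(Pow(Add(2, p), -1), Add(-10, p, Mul(2, v))))
Function('Z')(F) = Pow(F, 2)
Mul(Add(-158, Function('Z')(-11)), Add(Function('b')(2, -17), 196)) = Mul(Add(-158, Pow(-11, 2)), Add(Mul(Pow(Add(2, 2), -1), Add(-10, 2, Mul(2, -17))), 196)) = Mul(Add(-158, 121), Add(Mul(Pow(4, -1), Add(-10, 2, -34)), 196)) = Mul(-37, Add(Mul(Rational(1, 4), -42), 196)) = Mul(-37, Add(Rational(-21, 2), 196)) = Mul(-37, Rational(371, 2)) = Rational(-13727, 2)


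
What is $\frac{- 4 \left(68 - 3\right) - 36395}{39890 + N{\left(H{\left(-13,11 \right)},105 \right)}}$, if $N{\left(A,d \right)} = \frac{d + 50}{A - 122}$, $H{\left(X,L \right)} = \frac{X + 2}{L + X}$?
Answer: $- \frac{1708123}{1858812} \approx -0.91893$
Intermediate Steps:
$H{\left(X,L \right)} = \frac{2 + X}{L + X}$
$N{\left(A,d \right)} = \frac{50 + d}{-122 + A}$
$\frac{- 4 \left(68 - 3\right) - 36395}{39890 + N{\left(H{\left(-13,11 \right)},105 \right)}} = \frac{- 4 \left(68 - 3\right) - 36395}{39890 + \frac{50 + 105}{-122 + \frac{2 - 13}{11 - 13}}} = \frac{\left(-4\right) 65 - 36395}{39890 + \frac{1}{-122 + \frac{1}{-2} \left(-11\right)} 155} = \frac{-260 - 36395}{39890 + \frac{1}{-122 - - \frac{11}{2}} \cdot 155} = - \frac{36655}{39890 + \frac{1}{-122 + \frac{11}{2}} \cdot 155} = - \frac{36655}{39890 + \frac{1}{- \frac{233}{2}} \cdot 155} = - \frac{36655}{39890 - \frac{310}{233}} = - \frac{36655}{\frac{9294060}{233}} = \left(-36655\right) \frac{233}{9294060} = - \frac{1708123}{1858812}$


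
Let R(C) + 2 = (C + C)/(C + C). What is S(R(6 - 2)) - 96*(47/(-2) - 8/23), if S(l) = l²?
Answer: 52679/23 ≈ 2290.4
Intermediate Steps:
R(C) = -1 (R(C) = -2 + (C + C)/(C + C) = -2 + (2*C)/((2*C)) = -2 + (2*C)*(1/(2*C)) = -2 + 1 = -1)
S(R(6 - 2)) - 96*(47/(-2) - 8/23) = (-1)² - 96*(47/(-2) - 8/23) = 1 - 96*(47*(-½) - 8*1/23) = 1 - 96*(-47/2 - 8/23) = 1 - 96*(-1097/46) = 1 + 52656/23 = 52679/23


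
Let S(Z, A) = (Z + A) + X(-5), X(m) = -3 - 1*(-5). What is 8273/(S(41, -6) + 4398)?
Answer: 8273/4435 ≈ 1.8654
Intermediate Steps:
X(m) = 2 (X(m) = -3 + 5 = 2)
S(Z, A) = 2 + A + Z (S(Z, A) = (Z + A) + 2 = (A + Z) + 2 = 2 + A + Z)
8273/(S(41, -6) + 4398) = 8273/((2 - 6 + 41) + 4398) = 8273/(37 + 4398) = 8273/4435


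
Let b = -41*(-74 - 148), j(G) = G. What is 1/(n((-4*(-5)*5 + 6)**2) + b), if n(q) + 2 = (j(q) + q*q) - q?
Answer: 1/126256796 ≈ 7.9204e-9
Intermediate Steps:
b = 9102 (b = -41*(-222) = 9102)
n(q) = -2 + q**2 (n(q) = -2 + ((q + q*q) - q) = -2 + ((q + q**2) - q) = -2 + q**2)
1/(n((-4*(-5)*5 + 6)**2) + b) = 1/((-2 + ((-4*(-5)*5 + 6)**2)**2) + 9102) = 1/((-2 + ((20*5 + 6)**2)**2) + 9102) = 1/((-2 + ((100 + 6)**2)**2) + 9102) = 1/((-2 + (106**2)**2) + 9102) = 1/((-2 + 11236**2) + 9102) = 1/((-2 + 126247696) + 9102) = 1/(126247694 + 9102) = 1/126256796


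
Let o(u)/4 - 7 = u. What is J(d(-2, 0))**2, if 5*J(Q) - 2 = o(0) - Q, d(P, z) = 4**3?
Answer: 1156/25 ≈ 46.240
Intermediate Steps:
o(u) = 28 + 4*u
d(P, z) = 64
J(Q) = 6 - Q/5 (J(Q) = 2/5 + ((28 + 4*0) - Q)/5 = 2/5 + ((28 + 0) - Q)/5 = 2/5 + (28 - Q)/5 = 2/5 + (28/5 - Q/5) = 6 - Q/5)
J(d(-2, 0))**2 = (6 - 1/5*64)**2 = (6 - 64/5)**2 = (-34/5)**2 = 1156/25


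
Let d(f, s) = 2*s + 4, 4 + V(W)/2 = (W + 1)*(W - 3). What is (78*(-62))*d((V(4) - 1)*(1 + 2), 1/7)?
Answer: -145080/7 ≈ -20726.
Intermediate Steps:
V(W) = -8 + 2*(1 + W)*(-3 + W) (V(W) = -8 + 2*((W + 1)*(W - 3)) = -8 + 2*((1 + W)*(-3 + W)) = -8 + 2*(1 + W)*(-3 + W))
d(f, s) = 4 + 2*s
(78*(-62))*d((V(4) - 1)*(1 + 2), 1/7) = (78*(-62))*(4 + 2/7) = -4836*(4 + 2*(⅐)) = -4836*(4 + 2/7) = -4836*30/7 = -145080/7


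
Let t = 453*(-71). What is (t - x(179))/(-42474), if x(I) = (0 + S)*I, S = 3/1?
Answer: 5450/7079 ≈ 0.76988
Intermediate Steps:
S = 3 (S = 3*1 = 3)
t = -32163
x(I) = 3*I (x(I) = (0 + 3)*I = 3*I)
(t - x(179))/(-42474) = (-32163 - 3*179)/(-42474) = (-32163 - 1*537)*(-1/42474) = (-32163 - 537)*(-1/42474) = -32700*(-1/42474) = 5450/7079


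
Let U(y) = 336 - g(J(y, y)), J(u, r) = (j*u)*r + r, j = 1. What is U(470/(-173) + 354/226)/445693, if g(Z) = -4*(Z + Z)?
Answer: 128935844016/170327552681893 ≈ 0.00075699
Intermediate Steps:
J(u, r) = r + r*u (J(u, r) = (1*u)*r + r = u*r + r = r*u + r = r + r*u)
g(Z) = -8*Z
U(y) = 336 + 8*y*(1 + y) (U(y) = 336 - (-8)*y*(1 + y) = 336 + 8*y*(1 + y))
U(470/(-173) + 354/226)/445693 = (336 + 8*(470/(-173) + 354/226)*(1 + (470/(-173) + 354/226)))/445693 = (336 + 8*(470*(-1/173) + 354*(1/226))*(1 + (470*(-1/173) + 354*(1/226))))*(1/445693) = (336 + 8*(-470/173 + 177/113)*(1 + (-470/173 + 177/113)))*(1/445693) = (336 + 8*(-22489/19549)*(1 - 22489/19549))*(1/445693) = (336 + 8*(-22489/19549)*(-2940/19549))*(1/445693) = (336 + 528941280/382163401)*(1/445693) = (128935844016/382163401)*(1/445693) = 128935844016/170327552681893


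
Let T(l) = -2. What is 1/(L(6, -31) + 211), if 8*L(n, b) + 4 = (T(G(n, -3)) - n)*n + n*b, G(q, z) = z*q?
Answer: 4/725 ≈ 0.0055172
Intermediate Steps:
G(q, z) = q*z
L(n, b) = -½ + b*n/8 + n*(-2 - n)/8 (L(n, b) = -½ + ((-2 - n)*n + n*b)/8 = -½ + (n*(-2 - n) + b*n)/8 = -½ + (b*n + n*(-2 - n))/8 = -½ + (b*n/8 + n*(-2 - n)/8) = -½ + b*n/8 + n*(-2 - n)/8)
1/(L(6, -31) + 211) = 1/((-½ - ¼*6 - ⅛*6² + (⅛)*(-31)*6) + 211) = 1/((-½ - 3/2 - ⅛*36 - 93/4) + 211) = 1/((-½ - 3/2 - 9/2 - 93/4) + 211) = 1/(-119/4 + 211) = 1/(725/4) = 4/725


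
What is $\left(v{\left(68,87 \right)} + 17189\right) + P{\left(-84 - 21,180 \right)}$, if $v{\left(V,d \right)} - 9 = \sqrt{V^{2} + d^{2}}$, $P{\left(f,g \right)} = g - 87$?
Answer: $17291 + \sqrt{12193} \approx 17401.0$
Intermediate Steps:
$P{\left(f,g \right)} = -87 + g$
$v{\left(V,d \right)} = 9 + \sqrt{V^{2} + d^{2}}$
$\left(v{\left(68,87 \right)} + 17189\right) + P{\left(-84 - 21,180 \right)} = \left(\left(9 + \sqrt{68^{2} + 87^{2}}\right) + 17189\right) + \left(-87 + 180\right) = \left(\left(9 + \sqrt{4624 + 7569}\right) + 17189\right) + 93 = \left(\left(9 + \sqrt{12193}\right) + 17189\right) + 93 = \left(17198 + \sqrt{12193}\right) + 93 = 17291 + \sqrt{12193}$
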